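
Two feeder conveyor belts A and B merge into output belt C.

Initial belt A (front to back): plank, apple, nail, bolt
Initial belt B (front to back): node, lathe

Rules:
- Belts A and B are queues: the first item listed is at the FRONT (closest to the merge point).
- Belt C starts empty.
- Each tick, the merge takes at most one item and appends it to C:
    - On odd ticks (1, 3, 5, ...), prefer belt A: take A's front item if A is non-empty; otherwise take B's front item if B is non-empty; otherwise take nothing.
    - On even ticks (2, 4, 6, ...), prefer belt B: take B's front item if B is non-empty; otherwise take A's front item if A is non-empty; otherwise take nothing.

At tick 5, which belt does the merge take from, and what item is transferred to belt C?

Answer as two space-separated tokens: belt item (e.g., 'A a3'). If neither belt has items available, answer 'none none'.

Tick 1: prefer A, take plank from A; A=[apple,nail,bolt] B=[node,lathe] C=[plank]
Tick 2: prefer B, take node from B; A=[apple,nail,bolt] B=[lathe] C=[plank,node]
Tick 3: prefer A, take apple from A; A=[nail,bolt] B=[lathe] C=[plank,node,apple]
Tick 4: prefer B, take lathe from B; A=[nail,bolt] B=[-] C=[plank,node,apple,lathe]
Tick 5: prefer A, take nail from A; A=[bolt] B=[-] C=[plank,node,apple,lathe,nail]

Answer: A nail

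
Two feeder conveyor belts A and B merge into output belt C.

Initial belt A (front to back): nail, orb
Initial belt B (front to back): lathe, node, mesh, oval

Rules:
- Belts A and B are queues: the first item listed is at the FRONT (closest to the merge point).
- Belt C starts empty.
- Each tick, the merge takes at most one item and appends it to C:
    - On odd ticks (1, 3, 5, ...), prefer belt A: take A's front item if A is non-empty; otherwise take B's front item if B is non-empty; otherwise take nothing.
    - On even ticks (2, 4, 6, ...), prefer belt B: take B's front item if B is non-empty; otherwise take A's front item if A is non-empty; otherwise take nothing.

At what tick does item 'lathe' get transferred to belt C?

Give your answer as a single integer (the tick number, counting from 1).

Answer: 2

Derivation:
Tick 1: prefer A, take nail from A; A=[orb] B=[lathe,node,mesh,oval] C=[nail]
Tick 2: prefer B, take lathe from B; A=[orb] B=[node,mesh,oval] C=[nail,lathe]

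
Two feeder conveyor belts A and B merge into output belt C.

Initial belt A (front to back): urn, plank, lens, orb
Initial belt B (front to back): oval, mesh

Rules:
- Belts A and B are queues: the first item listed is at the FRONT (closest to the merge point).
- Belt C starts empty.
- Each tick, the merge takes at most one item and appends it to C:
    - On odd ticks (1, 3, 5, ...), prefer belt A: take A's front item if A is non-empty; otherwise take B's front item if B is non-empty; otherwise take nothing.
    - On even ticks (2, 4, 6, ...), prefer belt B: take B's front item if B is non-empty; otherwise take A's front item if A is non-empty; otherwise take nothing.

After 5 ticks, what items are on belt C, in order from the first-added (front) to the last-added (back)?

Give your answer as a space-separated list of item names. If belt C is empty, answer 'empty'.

Tick 1: prefer A, take urn from A; A=[plank,lens,orb] B=[oval,mesh] C=[urn]
Tick 2: prefer B, take oval from B; A=[plank,lens,orb] B=[mesh] C=[urn,oval]
Tick 3: prefer A, take plank from A; A=[lens,orb] B=[mesh] C=[urn,oval,plank]
Tick 4: prefer B, take mesh from B; A=[lens,orb] B=[-] C=[urn,oval,plank,mesh]
Tick 5: prefer A, take lens from A; A=[orb] B=[-] C=[urn,oval,plank,mesh,lens]

Answer: urn oval plank mesh lens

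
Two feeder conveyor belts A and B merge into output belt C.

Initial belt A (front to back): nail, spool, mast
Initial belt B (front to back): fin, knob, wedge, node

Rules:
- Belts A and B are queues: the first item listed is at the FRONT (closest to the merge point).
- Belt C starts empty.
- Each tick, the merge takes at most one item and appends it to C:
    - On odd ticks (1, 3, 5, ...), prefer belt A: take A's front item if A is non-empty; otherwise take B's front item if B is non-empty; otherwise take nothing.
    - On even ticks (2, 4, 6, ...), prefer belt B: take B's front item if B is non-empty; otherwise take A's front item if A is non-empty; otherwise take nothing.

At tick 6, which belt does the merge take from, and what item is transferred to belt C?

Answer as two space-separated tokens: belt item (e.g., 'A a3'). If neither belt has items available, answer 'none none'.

Answer: B wedge

Derivation:
Tick 1: prefer A, take nail from A; A=[spool,mast] B=[fin,knob,wedge,node] C=[nail]
Tick 2: prefer B, take fin from B; A=[spool,mast] B=[knob,wedge,node] C=[nail,fin]
Tick 3: prefer A, take spool from A; A=[mast] B=[knob,wedge,node] C=[nail,fin,spool]
Tick 4: prefer B, take knob from B; A=[mast] B=[wedge,node] C=[nail,fin,spool,knob]
Tick 5: prefer A, take mast from A; A=[-] B=[wedge,node] C=[nail,fin,spool,knob,mast]
Tick 6: prefer B, take wedge from B; A=[-] B=[node] C=[nail,fin,spool,knob,mast,wedge]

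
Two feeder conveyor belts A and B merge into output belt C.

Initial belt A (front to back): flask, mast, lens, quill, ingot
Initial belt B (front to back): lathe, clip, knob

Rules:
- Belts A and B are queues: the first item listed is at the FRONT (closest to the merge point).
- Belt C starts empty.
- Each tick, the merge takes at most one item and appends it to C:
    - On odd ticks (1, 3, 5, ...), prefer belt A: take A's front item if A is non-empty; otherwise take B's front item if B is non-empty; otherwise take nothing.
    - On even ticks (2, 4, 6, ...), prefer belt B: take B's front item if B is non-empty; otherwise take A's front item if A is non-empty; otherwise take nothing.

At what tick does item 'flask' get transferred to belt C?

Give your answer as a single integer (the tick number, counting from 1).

Answer: 1

Derivation:
Tick 1: prefer A, take flask from A; A=[mast,lens,quill,ingot] B=[lathe,clip,knob] C=[flask]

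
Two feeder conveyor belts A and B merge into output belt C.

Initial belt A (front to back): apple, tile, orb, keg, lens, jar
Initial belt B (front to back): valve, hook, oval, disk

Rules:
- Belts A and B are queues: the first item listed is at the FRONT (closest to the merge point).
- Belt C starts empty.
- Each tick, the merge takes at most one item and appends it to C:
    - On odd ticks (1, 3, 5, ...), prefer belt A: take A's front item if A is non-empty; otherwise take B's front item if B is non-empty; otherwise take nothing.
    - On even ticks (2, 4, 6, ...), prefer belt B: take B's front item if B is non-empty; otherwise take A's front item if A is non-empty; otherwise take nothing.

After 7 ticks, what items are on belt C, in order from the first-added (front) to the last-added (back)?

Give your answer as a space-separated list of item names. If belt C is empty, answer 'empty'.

Answer: apple valve tile hook orb oval keg

Derivation:
Tick 1: prefer A, take apple from A; A=[tile,orb,keg,lens,jar] B=[valve,hook,oval,disk] C=[apple]
Tick 2: prefer B, take valve from B; A=[tile,orb,keg,lens,jar] B=[hook,oval,disk] C=[apple,valve]
Tick 3: prefer A, take tile from A; A=[orb,keg,lens,jar] B=[hook,oval,disk] C=[apple,valve,tile]
Tick 4: prefer B, take hook from B; A=[orb,keg,lens,jar] B=[oval,disk] C=[apple,valve,tile,hook]
Tick 5: prefer A, take orb from A; A=[keg,lens,jar] B=[oval,disk] C=[apple,valve,tile,hook,orb]
Tick 6: prefer B, take oval from B; A=[keg,lens,jar] B=[disk] C=[apple,valve,tile,hook,orb,oval]
Tick 7: prefer A, take keg from A; A=[lens,jar] B=[disk] C=[apple,valve,tile,hook,orb,oval,keg]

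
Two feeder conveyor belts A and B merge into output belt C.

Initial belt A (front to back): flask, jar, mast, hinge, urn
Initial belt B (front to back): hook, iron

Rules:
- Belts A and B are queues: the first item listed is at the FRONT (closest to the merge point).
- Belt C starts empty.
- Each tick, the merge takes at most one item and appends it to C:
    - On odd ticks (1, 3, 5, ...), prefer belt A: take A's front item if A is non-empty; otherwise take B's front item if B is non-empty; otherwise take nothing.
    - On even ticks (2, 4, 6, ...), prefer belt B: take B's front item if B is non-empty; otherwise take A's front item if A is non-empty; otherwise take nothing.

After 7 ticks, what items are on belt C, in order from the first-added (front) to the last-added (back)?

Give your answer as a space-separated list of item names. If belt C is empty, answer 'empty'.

Tick 1: prefer A, take flask from A; A=[jar,mast,hinge,urn] B=[hook,iron] C=[flask]
Tick 2: prefer B, take hook from B; A=[jar,mast,hinge,urn] B=[iron] C=[flask,hook]
Tick 3: prefer A, take jar from A; A=[mast,hinge,urn] B=[iron] C=[flask,hook,jar]
Tick 4: prefer B, take iron from B; A=[mast,hinge,urn] B=[-] C=[flask,hook,jar,iron]
Tick 5: prefer A, take mast from A; A=[hinge,urn] B=[-] C=[flask,hook,jar,iron,mast]
Tick 6: prefer B, take hinge from A; A=[urn] B=[-] C=[flask,hook,jar,iron,mast,hinge]
Tick 7: prefer A, take urn from A; A=[-] B=[-] C=[flask,hook,jar,iron,mast,hinge,urn]

Answer: flask hook jar iron mast hinge urn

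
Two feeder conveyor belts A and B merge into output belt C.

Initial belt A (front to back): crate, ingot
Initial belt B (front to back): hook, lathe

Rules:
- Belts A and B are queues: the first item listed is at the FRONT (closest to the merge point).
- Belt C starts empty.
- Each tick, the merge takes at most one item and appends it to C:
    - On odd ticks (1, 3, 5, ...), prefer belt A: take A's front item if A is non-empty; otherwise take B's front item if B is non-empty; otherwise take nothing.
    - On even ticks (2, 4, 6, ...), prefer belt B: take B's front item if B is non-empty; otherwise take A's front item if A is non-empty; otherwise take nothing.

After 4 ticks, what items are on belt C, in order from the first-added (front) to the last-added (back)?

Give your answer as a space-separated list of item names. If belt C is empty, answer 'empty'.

Answer: crate hook ingot lathe

Derivation:
Tick 1: prefer A, take crate from A; A=[ingot] B=[hook,lathe] C=[crate]
Tick 2: prefer B, take hook from B; A=[ingot] B=[lathe] C=[crate,hook]
Tick 3: prefer A, take ingot from A; A=[-] B=[lathe] C=[crate,hook,ingot]
Tick 4: prefer B, take lathe from B; A=[-] B=[-] C=[crate,hook,ingot,lathe]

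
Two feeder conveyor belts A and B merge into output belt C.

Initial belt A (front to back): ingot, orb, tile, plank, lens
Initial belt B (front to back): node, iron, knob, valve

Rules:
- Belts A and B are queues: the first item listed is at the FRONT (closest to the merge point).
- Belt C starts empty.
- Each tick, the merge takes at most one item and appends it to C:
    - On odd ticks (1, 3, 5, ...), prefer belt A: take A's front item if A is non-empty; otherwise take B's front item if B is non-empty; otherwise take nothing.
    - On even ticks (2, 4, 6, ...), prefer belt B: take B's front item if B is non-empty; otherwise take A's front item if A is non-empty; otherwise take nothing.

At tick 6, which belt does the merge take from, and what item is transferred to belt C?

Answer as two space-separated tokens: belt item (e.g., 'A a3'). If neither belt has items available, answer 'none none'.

Tick 1: prefer A, take ingot from A; A=[orb,tile,plank,lens] B=[node,iron,knob,valve] C=[ingot]
Tick 2: prefer B, take node from B; A=[orb,tile,plank,lens] B=[iron,knob,valve] C=[ingot,node]
Tick 3: prefer A, take orb from A; A=[tile,plank,lens] B=[iron,knob,valve] C=[ingot,node,orb]
Tick 4: prefer B, take iron from B; A=[tile,plank,lens] B=[knob,valve] C=[ingot,node,orb,iron]
Tick 5: prefer A, take tile from A; A=[plank,lens] B=[knob,valve] C=[ingot,node,orb,iron,tile]
Tick 6: prefer B, take knob from B; A=[plank,lens] B=[valve] C=[ingot,node,orb,iron,tile,knob]

Answer: B knob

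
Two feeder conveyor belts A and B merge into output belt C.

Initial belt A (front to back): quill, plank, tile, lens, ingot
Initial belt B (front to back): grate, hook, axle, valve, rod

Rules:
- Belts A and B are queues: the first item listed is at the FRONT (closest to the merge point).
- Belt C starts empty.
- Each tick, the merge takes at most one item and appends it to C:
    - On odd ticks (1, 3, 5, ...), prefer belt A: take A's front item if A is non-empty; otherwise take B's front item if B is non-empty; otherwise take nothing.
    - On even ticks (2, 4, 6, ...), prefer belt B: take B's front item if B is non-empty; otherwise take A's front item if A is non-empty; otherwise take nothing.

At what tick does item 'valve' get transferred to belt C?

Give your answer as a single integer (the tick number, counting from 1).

Answer: 8

Derivation:
Tick 1: prefer A, take quill from A; A=[plank,tile,lens,ingot] B=[grate,hook,axle,valve,rod] C=[quill]
Tick 2: prefer B, take grate from B; A=[plank,tile,lens,ingot] B=[hook,axle,valve,rod] C=[quill,grate]
Tick 3: prefer A, take plank from A; A=[tile,lens,ingot] B=[hook,axle,valve,rod] C=[quill,grate,plank]
Tick 4: prefer B, take hook from B; A=[tile,lens,ingot] B=[axle,valve,rod] C=[quill,grate,plank,hook]
Tick 5: prefer A, take tile from A; A=[lens,ingot] B=[axle,valve,rod] C=[quill,grate,plank,hook,tile]
Tick 6: prefer B, take axle from B; A=[lens,ingot] B=[valve,rod] C=[quill,grate,plank,hook,tile,axle]
Tick 7: prefer A, take lens from A; A=[ingot] B=[valve,rod] C=[quill,grate,plank,hook,tile,axle,lens]
Tick 8: prefer B, take valve from B; A=[ingot] B=[rod] C=[quill,grate,plank,hook,tile,axle,lens,valve]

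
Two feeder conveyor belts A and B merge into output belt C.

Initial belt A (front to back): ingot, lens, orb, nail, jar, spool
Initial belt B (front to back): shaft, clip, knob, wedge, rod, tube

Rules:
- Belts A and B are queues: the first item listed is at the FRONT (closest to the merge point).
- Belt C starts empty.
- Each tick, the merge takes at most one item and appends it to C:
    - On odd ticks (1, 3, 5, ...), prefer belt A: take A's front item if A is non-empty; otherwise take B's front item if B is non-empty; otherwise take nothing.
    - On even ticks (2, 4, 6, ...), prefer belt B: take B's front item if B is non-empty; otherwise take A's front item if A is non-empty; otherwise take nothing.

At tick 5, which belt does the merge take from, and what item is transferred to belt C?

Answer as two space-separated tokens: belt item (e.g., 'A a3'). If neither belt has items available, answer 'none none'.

Tick 1: prefer A, take ingot from A; A=[lens,orb,nail,jar,spool] B=[shaft,clip,knob,wedge,rod,tube] C=[ingot]
Tick 2: prefer B, take shaft from B; A=[lens,orb,nail,jar,spool] B=[clip,knob,wedge,rod,tube] C=[ingot,shaft]
Tick 3: prefer A, take lens from A; A=[orb,nail,jar,spool] B=[clip,knob,wedge,rod,tube] C=[ingot,shaft,lens]
Tick 4: prefer B, take clip from B; A=[orb,nail,jar,spool] B=[knob,wedge,rod,tube] C=[ingot,shaft,lens,clip]
Tick 5: prefer A, take orb from A; A=[nail,jar,spool] B=[knob,wedge,rod,tube] C=[ingot,shaft,lens,clip,orb]

Answer: A orb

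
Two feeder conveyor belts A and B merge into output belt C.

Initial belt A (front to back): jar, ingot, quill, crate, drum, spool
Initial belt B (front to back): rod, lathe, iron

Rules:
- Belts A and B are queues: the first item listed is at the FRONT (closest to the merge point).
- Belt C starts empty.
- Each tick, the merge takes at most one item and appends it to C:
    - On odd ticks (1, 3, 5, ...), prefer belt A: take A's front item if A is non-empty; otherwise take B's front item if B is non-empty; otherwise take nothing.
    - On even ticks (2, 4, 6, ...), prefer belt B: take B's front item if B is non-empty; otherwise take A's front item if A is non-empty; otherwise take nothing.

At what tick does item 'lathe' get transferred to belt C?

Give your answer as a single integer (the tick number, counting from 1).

Tick 1: prefer A, take jar from A; A=[ingot,quill,crate,drum,spool] B=[rod,lathe,iron] C=[jar]
Tick 2: prefer B, take rod from B; A=[ingot,quill,crate,drum,spool] B=[lathe,iron] C=[jar,rod]
Tick 3: prefer A, take ingot from A; A=[quill,crate,drum,spool] B=[lathe,iron] C=[jar,rod,ingot]
Tick 4: prefer B, take lathe from B; A=[quill,crate,drum,spool] B=[iron] C=[jar,rod,ingot,lathe]

Answer: 4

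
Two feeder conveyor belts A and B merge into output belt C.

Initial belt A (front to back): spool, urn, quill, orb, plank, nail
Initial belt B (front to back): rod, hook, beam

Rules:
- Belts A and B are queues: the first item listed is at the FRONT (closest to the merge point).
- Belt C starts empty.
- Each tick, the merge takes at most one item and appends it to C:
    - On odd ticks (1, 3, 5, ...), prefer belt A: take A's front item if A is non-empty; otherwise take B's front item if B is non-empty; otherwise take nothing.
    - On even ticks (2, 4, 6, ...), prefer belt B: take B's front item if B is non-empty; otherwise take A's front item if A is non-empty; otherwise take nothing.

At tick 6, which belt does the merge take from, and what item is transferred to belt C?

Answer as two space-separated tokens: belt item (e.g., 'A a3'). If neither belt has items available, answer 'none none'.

Tick 1: prefer A, take spool from A; A=[urn,quill,orb,plank,nail] B=[rod,hook,beam] C=[spool]
Tick 2: prefer B, take rod from B; A=[urn,quill,orb,plank,nail] B=[hook,beam] C=[spool,rod]
Tick 3: prefer A, take urn from A; A=[quill,orb,plank,nail] B=[hook,beam] C=[spool,rod,urn]
Tick 4: prefer B, take hook from B; A=[quill,orb,plank,nail] B=[beam] C=[spool,rod,urn,hook]
Tick 5: prefer A, take quill from A; A=[orb,plank,nail] B=[beam] C=[spool,rod,urn,hook,quill]
Tick 6: prefer B, take beam from B; A=[orb,plank,nail] B=[-] C=[spool,rod,urn,hook,quill,beam]

Answer: B beam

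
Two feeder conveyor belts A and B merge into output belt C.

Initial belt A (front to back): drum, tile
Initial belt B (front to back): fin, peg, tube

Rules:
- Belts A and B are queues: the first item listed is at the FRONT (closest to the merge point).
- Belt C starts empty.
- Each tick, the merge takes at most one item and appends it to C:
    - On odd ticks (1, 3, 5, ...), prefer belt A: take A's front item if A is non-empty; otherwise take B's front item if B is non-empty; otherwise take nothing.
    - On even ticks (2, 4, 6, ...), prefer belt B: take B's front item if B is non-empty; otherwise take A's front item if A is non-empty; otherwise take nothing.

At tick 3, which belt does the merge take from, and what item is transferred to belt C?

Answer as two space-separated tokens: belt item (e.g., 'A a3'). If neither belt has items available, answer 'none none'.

Answer: A tile

Derivation:
Tick 1: prefer A, take drum from A; A=[tile] B=[fin,peg,tube] C=[drum]
Tick 2: prefer B, take fin from B; A=[tile] B=[peg,tube] C=[drum,fin]
Tick 3: prefer A, take tile from A; A=[-] B=[peg,tube] C=[drum,fin,tile]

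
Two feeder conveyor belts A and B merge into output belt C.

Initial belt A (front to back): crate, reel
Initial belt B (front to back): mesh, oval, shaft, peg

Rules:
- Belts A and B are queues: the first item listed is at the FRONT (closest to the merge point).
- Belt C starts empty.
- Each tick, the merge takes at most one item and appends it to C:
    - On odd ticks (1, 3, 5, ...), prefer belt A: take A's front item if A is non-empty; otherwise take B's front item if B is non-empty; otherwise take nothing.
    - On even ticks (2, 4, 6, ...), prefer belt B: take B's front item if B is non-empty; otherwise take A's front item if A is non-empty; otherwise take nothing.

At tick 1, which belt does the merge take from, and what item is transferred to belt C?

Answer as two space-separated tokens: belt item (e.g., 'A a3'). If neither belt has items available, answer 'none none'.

Answer: A crate

Derivation:
Tick 1: prefer A, take crate from A; A=[reel] B=[mesh,oval,shaft,peg] C=[crate]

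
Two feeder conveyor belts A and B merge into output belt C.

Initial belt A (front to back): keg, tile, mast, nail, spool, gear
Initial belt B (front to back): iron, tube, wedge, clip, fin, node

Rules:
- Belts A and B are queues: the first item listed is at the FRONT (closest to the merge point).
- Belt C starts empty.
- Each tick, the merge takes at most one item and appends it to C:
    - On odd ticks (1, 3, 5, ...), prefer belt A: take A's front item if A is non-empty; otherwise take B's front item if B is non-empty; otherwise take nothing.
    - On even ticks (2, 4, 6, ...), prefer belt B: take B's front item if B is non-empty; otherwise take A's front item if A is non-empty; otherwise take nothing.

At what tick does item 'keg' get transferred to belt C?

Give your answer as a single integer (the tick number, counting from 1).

Tick 1: prefer A, take keg from A; A=[tile,mast,nail,spool,gear] B=[iron,tube,wedge,clip,fin,node] C=[keg]

Answer: 1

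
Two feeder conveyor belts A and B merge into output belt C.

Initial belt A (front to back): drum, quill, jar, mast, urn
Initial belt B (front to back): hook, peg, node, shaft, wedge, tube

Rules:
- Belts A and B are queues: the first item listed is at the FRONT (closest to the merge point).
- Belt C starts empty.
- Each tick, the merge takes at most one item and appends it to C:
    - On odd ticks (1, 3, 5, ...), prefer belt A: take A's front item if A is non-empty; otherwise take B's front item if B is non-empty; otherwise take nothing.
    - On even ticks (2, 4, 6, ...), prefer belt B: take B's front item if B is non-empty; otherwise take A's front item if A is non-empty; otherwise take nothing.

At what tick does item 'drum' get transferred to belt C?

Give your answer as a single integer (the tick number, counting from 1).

Tick 1: prefer A, take drum from A; A=[quill,jar,mast,urn] B=[hook,peg,node,shaft,wedge,tube] C=[drum]

Answer: 1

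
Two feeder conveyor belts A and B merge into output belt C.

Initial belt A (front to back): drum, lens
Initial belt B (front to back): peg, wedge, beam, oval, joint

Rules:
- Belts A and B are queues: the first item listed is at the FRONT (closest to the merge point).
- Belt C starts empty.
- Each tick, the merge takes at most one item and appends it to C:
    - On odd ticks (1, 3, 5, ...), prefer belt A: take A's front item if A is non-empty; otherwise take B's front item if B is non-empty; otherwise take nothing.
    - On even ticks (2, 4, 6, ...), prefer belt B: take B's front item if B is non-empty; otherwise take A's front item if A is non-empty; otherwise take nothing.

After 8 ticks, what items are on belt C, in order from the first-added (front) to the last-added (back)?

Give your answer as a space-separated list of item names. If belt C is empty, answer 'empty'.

Answer: drum peg lens wedge beam oval joint

Derivation:
Tick 1: prefer A, take drum from A; A=[lens] B=[peg,wedge,beam,oval,joint] C=[drum]
Tick 2: prefer B, take peg from B; A=[lens] B=[wedge,beam,oval,joint] C=[drum,peg]
Tick 3: prefer A, take lens from A; A=[-] B=[wedge,beam,oval,joint] C=[drum,peg,lens]
Tick 4: prefer B, take wedge from B; A=[-] B=[beam,oval,joint] C=[drum,peg,lens,wedge]
Tick 5: prefer A, take beam from B; A=[-] B=[oval,joint] C=[drum,peg,lens,wedge,beam]
Tick 6: prefer B, take oval from B; A=[-] B=[joint] C=[drum,peg,lens,wedge,beam,oval]
Tick 7: prefer A, take joint from B; A=[-] B=[-] C=[drum,peg,lens,wedge,beam,oval,joint]
Tick 8: prefer B, both empty, nothing taken; A=[-] B=[-] C=[drum,peg,lens,wedge,beam,oval,joint]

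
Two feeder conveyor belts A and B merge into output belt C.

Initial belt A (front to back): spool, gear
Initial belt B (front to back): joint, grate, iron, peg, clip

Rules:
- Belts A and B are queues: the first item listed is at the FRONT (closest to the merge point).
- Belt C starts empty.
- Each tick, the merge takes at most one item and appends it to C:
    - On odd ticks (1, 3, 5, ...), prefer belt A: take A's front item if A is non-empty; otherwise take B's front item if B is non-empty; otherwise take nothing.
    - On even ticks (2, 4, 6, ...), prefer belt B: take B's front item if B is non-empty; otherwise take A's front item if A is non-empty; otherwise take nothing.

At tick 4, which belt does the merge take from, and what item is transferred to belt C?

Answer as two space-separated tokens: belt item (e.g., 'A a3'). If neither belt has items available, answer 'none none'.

Tick 1: prefer A, take spool from A; A=[gear] B=[joint,grate,iron,peg,clip] C=[spool]
Tick 2: prefer B, take joint from B; A=[gear] B=[grate,iron,peg,clip] C=[spool,joint]
Tick 3: prefer A, take gear from A; A=[-] B=[grate,iron,peg,clip] C=[spool,joint,gear]
Tick 4: prefer B, take grate from B; A=[-] B=[iron,peg,clip] C=[spool,joint,gear,grate]

Answer: B grate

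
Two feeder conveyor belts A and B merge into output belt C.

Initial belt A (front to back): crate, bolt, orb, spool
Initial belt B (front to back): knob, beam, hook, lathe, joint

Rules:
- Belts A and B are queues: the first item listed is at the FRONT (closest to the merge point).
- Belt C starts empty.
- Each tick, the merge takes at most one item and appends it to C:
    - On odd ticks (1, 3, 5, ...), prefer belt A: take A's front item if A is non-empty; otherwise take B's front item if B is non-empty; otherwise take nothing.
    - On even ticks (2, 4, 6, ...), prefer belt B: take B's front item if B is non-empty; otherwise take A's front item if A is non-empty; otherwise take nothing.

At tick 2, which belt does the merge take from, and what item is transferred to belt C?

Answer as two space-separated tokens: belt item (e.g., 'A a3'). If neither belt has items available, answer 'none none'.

Answer: B knob

Derivation:
Tick 1: prefer A, take crate from A; A=[bolt,orb,spool] B=[knob,beam,hook,lathe,joint] C=[crate]
Tick 2: prefer B, take knob from B; A=[bolt,orb,spool] B=[beam,hook,lathe,joint] C=[crate,knob]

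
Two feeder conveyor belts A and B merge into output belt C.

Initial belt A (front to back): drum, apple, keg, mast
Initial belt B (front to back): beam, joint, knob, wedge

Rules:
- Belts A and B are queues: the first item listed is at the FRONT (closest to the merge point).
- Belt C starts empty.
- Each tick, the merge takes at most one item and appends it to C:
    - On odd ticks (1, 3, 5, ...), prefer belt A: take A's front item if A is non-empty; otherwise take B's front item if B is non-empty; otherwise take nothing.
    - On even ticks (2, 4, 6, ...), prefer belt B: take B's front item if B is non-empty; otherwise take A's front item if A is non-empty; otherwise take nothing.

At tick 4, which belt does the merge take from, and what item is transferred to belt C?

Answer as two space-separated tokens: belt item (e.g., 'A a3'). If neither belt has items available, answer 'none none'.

Tick 1: prefer A, take drum from A; A=[apple,keg,mast] B=[beam,joint,knob,wedge] C=[drum]
Tick 2: prefer B, take beam from B; A=[apple,keg,mast] B=[joint,knob,wedge] C=[drum,beam]
Tick 3: prefer A, take apple from A; A=[keg,mast] B=[joint,knob,wedge] C=[drum,beam,apple]
Tick 4: prefer B, take joint from B; A=[keg,mast] B=[knob,wedge] C=[drum,beam,apple,joint]

Answer: B joint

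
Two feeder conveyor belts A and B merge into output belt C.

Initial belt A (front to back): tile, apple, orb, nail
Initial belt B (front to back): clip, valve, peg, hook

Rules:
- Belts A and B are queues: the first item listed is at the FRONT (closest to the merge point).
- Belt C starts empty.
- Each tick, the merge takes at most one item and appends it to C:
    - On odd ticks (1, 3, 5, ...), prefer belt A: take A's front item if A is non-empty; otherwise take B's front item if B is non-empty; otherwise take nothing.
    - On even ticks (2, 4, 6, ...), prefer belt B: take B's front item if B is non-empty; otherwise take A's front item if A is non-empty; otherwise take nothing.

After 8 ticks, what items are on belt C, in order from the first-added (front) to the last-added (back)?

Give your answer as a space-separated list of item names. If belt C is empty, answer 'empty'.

Tick 1: prefer A, take tile from A; A=[apple,orb,nail] B=[clip,valve,peg,hook] C=[tile]
Tick 2: prefer B, take clip from B; A=[apple,orb,nail] B=[valve,peg,hook] C=[tile,clip]
Tick 3: prefer A, take apple from A; A=[orb,nail] B=[valve,peg,hook] C=[tile,clip,apple]
Tick 4: prefer B, take valve from B; A=[orb,nail] B=[peg,hook] C=[tile,clip,apple,valve]
Tick 5: prefer A, take orb from A; A=[nail] B=[peg,hook] C=[tile,clip,apple,valve,orb]
Tick 6: prefer B, take peg from B; A=[nail] B=[hook] C=[tile,clip,apple,valve,orb,peg]
Tick 7: prefer A, take nail from A; A=[-] B=[hook] C=[tile,clip,apple,valve,orb,peg,nail]
Tick 8: prefer B, take hook from B; A=[-] B=[-] C=[tile,clip,apple,valve,orb,peg,nail,hook]

Answer: tile clip apple valve orb peg nail hook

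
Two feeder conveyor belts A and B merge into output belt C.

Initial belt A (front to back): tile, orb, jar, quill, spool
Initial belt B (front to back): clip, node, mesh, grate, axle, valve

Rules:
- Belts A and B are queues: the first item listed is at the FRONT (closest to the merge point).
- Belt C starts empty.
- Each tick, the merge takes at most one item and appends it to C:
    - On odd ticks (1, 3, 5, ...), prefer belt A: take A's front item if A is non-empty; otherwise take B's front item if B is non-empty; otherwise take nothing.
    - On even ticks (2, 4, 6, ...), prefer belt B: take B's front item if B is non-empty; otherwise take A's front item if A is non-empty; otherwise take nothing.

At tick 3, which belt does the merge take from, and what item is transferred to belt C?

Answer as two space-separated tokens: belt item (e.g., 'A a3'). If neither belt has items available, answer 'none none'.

Answer: A orb

Derivation:
Tick 1: prefer A, take tile from A; A=[orb,jar,quill,spool] B=[clip,node,mesh,grate,axle,valve] C=[tile]
Tick 2: prefer B, take clip from B; A=[orb,jar,quill,spool] B=[node,mesh,grate,axle,valve] C=[tile,clip]
Tick 3: prefer A, take orb from A; A=[jar,quill,spool] B=[node,mesh,grate,axle,valve] C=[tile,clip,orb]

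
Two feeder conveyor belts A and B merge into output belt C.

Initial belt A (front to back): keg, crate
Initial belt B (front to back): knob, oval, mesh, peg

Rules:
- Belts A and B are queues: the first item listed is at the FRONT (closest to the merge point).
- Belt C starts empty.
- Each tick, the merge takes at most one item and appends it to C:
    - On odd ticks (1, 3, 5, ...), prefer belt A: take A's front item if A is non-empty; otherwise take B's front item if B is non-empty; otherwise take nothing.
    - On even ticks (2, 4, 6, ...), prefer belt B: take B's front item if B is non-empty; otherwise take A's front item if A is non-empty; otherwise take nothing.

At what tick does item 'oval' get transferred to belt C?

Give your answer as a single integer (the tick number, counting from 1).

Tick 1: prefer A, take keg from A; A=[crate] B=[knob,oval,mesh,peg] C=[keg]
Tick 2: prefer B, take knob from B; A=[crate] B=[oval,mesh,peg] C=[keg,knob]
Tick 3: prefer A, take crate from A; A=[-] B=[oval,mesh,peg] C=[keg,knob,crate]
Tick 4: prefer B, take oval from B; A=[-] B=[mesh,peg] C=[keg,knob,crate,oval]

Answer: 4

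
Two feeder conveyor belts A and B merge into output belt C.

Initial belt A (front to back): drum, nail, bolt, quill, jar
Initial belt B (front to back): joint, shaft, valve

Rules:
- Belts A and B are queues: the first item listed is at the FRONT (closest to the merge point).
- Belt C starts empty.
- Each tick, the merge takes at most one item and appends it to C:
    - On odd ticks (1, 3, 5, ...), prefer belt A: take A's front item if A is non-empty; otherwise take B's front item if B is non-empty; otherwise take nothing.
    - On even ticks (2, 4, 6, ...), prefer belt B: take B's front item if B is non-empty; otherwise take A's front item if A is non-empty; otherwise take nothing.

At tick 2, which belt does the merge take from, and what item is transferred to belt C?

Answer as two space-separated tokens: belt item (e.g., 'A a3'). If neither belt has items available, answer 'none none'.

Answer: B joint

Derivation:
Tick 1: prefer A, take drum from A; A=[nail,bolt,quill,jar] B=[joint,shaft,valve] C=[drum]
Tick 2: prefer B, take joint from B; A=[nail,bolt,quill,jar] B=[shaft,valve] C=[drum,joint]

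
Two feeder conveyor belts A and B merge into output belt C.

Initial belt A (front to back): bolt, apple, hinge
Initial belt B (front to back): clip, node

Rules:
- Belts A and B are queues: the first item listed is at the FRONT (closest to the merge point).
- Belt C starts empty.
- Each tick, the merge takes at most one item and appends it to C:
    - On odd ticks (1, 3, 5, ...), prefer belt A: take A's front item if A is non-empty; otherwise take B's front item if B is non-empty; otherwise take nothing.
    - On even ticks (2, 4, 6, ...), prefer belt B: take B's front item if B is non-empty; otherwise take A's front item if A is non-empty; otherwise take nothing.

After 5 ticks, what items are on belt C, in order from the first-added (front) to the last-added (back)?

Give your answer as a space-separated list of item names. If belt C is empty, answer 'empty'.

Answer: bolt clip apple node hinge

Derivation:
Tick 1: prefer A, take bolt from A; A=[apple,hinge] B=[clip,node] C=[bolt]
Tick 2: prefer B, take clip from B; A=[apple,hinge] B=[node] C=[bolt,clip]
Tick 3: prefer A, take apple from A; A=[hinge] B=[node] C=[bolt,clip,apple]
Tick 4: prefer B, take node from B; A=[hinge] B=[-] C=[bolt,clip,apple,node]
Tick 5: prefer A, take hinge from A; A=[-] B=[-] C=[bolt,clip,apple,node,hinge]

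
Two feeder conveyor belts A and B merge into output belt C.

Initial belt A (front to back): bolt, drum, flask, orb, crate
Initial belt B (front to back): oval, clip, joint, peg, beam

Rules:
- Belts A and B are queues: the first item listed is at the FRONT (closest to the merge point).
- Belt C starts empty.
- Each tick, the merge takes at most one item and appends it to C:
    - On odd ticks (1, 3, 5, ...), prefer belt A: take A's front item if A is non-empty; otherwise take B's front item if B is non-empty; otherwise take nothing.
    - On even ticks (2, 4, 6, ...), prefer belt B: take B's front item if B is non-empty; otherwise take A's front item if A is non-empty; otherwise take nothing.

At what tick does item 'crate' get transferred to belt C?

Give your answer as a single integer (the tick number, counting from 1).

Answer: 9

Derivation:
Tick 1: prefer A, take bolt from A; A=[drum,flask,orb,crate] B=[oval,clip,joint,peg,beam] C=[bolt]
Tick 2: prefer B, take oval from B; A=[drum,flask,orb,crate] B=[clip,joint,peg,beam] C=[bolt,oval]
Tick 3: prefer A, take drum from A; A=[flask,orb,crate] B=[clip,joint,peg,beam] C=[bolt,oval,drum]
Tick 4: prefer B, take clip from B; A=[flask,orb,crate] B=[joint,peg,beam] C=[bolt,oval,drum,clip]
Tick 5: prefer A, take flask from A; A=[orb,crate] B=[joint,peg,beam] C=[bolt,oval,drum,clip,flask]
Tick 6: prefer B, take joint from B; A=[orb,crate] B=[peg,beam] C=[bolt,oval,drum,clip,flask,joint]
Tick 7: prefer A, take orb from A; A=[crate] B=[peg,beam] C=[bolt,oval,drum,clip,flask,joint,orb]
Tick 8: prefer B, take peg from B; A=[crate] B=[beam] C=[bolt,oval,drum,clip,flask,joint,orb,peg]
Tick 9: prefer A, take crate from A; A=[-] B=[beam] C=[bolt,oval,drum,clip,flask,joint,orb,peg,crate]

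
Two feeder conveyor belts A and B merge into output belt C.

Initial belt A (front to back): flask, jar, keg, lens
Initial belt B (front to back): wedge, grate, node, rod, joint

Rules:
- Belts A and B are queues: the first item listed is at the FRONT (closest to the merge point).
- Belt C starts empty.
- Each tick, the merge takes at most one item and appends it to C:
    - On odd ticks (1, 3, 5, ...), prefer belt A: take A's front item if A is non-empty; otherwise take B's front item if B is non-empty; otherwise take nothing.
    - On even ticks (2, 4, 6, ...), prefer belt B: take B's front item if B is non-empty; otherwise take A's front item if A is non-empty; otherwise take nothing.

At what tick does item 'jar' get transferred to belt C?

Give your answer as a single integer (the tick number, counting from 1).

Answer: 3

Derivation:
Tick 1: prefer A, take flask from A; A=[jar,keg,lens] B=[wedge,grate,node,rod,joint] C=[flask]
Tick 2: prefer B, take wedge from B; A=[jar,keg,lens] B=[grate,node,rod,joint] C=[flask,wedge]
Tick 3: prefer A, take jar from A; A=[keg,lens] B=[grate,node,rod,joint] C=[flask,wedge,jar]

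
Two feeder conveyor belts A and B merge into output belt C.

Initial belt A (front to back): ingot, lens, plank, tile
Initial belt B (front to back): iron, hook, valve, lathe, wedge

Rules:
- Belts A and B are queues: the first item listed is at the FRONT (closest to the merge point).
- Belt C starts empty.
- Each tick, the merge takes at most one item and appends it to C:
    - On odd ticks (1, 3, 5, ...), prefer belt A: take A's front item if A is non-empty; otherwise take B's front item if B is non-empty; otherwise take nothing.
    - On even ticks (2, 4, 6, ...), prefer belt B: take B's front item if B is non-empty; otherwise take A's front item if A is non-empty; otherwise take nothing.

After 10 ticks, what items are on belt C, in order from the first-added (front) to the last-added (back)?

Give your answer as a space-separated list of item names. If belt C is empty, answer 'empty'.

Tick 1: prefer A, take ingot from A; A=[lens,plank,tile] B=[iron,hook,valve,lathe,wedge] C=[ingot]
Tick 2: prefer B, take iron from B; A=[lens,plank,tile] B=[hook,valve,lathe,wedge] C=[ingot,iron]
Tick 3: prefer A, take lens from A; A=[plank,tile] B=[hook,valve,lathe,wedge] C=[ingot,iron,lens]
Tick 4: prefer B, take hook from B; A=[plank,tile] B=[valve,lathe,wedge] C=[ingot,iron,lens,hook]
Tick 5: prefer A, take plank from A; A=[tile] B=[valve,lathe,wedge] C=[ingot,iron,lens,hook,plank]
Tick 6: prefer B, take valve from B; A=[tile] B=[lathe,wedge] C=[ingot,iron,lens,hook,plank,valve]
Tick 7: prefer A, take tile from A; A=[-] B=[lathe,wedge] C=[ingot,iron,lens,hook,plank,valve,tile]
Tick 8: prefer B, take lathe from B; A=[-] B=[wedge] C=[ingot,iron,lens,hook,plank,valve,tile,lathe]
Tick 9: prefer A, take wedge from B; A=[-] B=[-] C=[ingot,iron,lens,hook,plank,valve,tile,lathe,wedge]
Tick 10: prefer B, both empty, nothing taken; A=[-] B=[-] C=[ingot,iron,lens,hook,plank,valve,tile,lathe,wedge]

Answer: ingot iron lens hook plank valve tile lathe wedge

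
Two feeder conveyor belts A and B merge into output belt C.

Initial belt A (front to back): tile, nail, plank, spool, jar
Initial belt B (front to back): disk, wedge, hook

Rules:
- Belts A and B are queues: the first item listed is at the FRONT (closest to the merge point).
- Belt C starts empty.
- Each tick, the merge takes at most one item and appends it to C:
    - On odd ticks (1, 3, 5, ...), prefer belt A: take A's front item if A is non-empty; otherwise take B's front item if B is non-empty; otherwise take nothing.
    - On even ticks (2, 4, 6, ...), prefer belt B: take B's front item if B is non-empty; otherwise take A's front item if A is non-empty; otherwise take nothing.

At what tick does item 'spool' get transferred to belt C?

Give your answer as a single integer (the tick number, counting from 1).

Tick 1: prefer A, take tile from A; A=[nail,plank,spool,jar] B=[disk,wedge,hook] C=[tile]
Tick 2: prefer B, take disk from B; A=[nail,plank,spool,jar] B=[wedge,hook] C=[tile,disk]
Tick 3: prefer A, take nail from A; A=[plank,spool,jar] B=[wedge,hook] C=[tile,disk,nail]
Tick 4: prefer B, take wedge from B; A=[plank,spool,jar] B=[hook] C=[tile,disk,nail,wedge]
Tick 5: prefer A, take plank from A; A=[spool,jar] B=[hook] C=[tile,disk,nail,wedge,plank]
Tick 6: prefer B, take hook from B; A=[spool,jar] B=[-] C=[tile,disk,nail,wedge,plank,hook]
Tick 7: prefer A, take spool from A; A=[jar] B=[-] C=[tile,disk,nail,wedge,plank,hook,spool]

Answer: 7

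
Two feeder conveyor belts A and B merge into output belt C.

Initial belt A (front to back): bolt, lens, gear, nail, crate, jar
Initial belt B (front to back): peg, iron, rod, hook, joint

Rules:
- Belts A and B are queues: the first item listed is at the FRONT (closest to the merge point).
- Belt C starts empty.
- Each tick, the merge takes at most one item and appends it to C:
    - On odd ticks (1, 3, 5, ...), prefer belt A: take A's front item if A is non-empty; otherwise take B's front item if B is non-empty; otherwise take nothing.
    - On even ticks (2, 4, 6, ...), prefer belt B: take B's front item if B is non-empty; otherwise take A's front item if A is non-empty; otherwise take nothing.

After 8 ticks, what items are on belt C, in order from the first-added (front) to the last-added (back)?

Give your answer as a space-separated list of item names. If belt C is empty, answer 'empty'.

Tick 1: prefer A, take bolt from A; A=[lens,gear,nail,crate,jar] B=[peg,iron,rod,hook,joint] C=[bolt]
Tick 2: prefer B, take peg from B; A=[lens,gear,nail,crate,jar] B=[iron,rod,hook,joint] C=[bolt,peg]
Tick 3: prefer A, take lens from A; A=[gear,nail,crate,jar] B=[iron,rod,hook,joint] C=[bolt,peg,lens]
Tick 4: prefer B, take iron from B; A=[gear,nail,crate,jar] B=[rod,hook,joint] C=[bolt,peg,lens,iron]
Tick 5: prefer A, take gear from A; A=[nail,crate,jar] B=[rod,hook,joint] C=[bolt,peg,lens,iron,gear]
Tick 6: prefer B, take rod from B; A=[nail,crate,jar] B=[hook,joint] C=[bolt,peg,lens,iron,gear,rod]
Tick 7: prefer A, take nail from A; A=[crate,jar] B=[hook,joint] C=[bolt,peg,lens,iron,gear,rod,nail]
Tick 8: prefer B, take hook from B; A=[crate,jar] B=[joint] C=[bolt,peg,lens,iron,gear,rod,nail,hook]

Answer: bolt peg lens iron gear rod nail hook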